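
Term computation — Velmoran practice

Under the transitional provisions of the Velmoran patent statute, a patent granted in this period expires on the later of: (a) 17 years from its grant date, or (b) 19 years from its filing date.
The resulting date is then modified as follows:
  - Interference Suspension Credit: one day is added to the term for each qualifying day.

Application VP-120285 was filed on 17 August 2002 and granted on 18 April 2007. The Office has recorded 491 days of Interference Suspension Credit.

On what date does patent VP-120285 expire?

2025-08-22

(a) grant + 17 years → 18 April 2024.
(b) filing + 19 years → 17 August 2021.
Later of the two: 18 April 2024.
Interference Suspension Credit: +491 days → 22 August 2025.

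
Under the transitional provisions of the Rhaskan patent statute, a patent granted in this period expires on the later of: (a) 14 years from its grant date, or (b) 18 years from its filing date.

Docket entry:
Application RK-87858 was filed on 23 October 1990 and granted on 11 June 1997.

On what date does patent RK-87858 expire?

June 11, 2011

(a) grant + 14 years → 11 June 2011.
(b) filing + 18 years → 23 October 2008.
Later of the two: 11 June 2011.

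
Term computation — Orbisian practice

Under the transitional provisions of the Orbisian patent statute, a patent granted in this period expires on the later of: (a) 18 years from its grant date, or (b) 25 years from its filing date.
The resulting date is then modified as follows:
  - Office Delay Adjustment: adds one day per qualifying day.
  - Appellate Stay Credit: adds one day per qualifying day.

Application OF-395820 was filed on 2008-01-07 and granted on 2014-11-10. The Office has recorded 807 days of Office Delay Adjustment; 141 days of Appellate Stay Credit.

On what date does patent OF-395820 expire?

2035-08-13

(a) grant + 18 years → 10 November 2032.
(b) filing + 25 years → 7 January 2033.
Later of the two: 7 January 2033.
Office Delay Adjustment: +807 days → 25 March 2035.
Appellate Stay Credit: +141 days → 13 August 2035.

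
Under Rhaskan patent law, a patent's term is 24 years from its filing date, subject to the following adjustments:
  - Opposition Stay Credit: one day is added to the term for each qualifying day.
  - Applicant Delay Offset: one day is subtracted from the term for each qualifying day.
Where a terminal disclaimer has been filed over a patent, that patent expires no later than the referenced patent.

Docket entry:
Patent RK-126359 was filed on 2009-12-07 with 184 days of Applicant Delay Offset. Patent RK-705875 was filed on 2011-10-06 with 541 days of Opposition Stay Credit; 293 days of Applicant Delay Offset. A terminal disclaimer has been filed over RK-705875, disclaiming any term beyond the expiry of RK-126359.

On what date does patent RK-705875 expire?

2033-06-06

Natural term of RK-705875:
  Base: filing + 24 years → 6 October 2035.
  Opposition Stay Credit: +541 days → 30 March 2037.
  Applicant Delay Offset: −293 days → 10 June 2036.
Expiry of referenced patent RK-126359:
  Base: filing + 24 years → 7 December 2033.
  Applicant Delay Offset: −184 days → 6 June 2033.
Terminal disclaimer: RK-705875 expires on the earlier of 10 June 2036 and 6 June 2033.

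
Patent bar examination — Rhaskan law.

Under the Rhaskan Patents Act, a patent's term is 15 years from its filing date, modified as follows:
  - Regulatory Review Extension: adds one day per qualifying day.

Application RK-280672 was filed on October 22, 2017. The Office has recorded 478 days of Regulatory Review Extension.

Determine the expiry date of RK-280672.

Base term: filing date + 15 years → 22 October 2032.
Regulatory Review Extension: +478 days → 12 February 2034.

2034-02-12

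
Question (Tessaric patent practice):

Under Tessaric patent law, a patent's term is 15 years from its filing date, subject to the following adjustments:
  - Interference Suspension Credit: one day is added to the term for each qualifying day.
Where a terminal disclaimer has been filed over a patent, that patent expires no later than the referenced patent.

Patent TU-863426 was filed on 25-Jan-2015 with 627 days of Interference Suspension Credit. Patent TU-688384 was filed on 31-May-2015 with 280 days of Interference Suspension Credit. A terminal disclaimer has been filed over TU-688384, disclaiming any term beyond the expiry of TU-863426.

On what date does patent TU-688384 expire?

Natural term of TU-688384:
  Base: filing + 15 years → 31 May 2030.
  Interference Suspension Credit: +280 days → 7 March 2031.
Expiry of referenced patent TU-863426:
  Base: filing + 15 years → 25 January 2030.
  Interference Suspension Credit: +627 days → 14 October 2031.
Terminal disclaimer: TU-688384 expires on the earlier of 7 March 2031 and 14 October 2031.

2031-03-07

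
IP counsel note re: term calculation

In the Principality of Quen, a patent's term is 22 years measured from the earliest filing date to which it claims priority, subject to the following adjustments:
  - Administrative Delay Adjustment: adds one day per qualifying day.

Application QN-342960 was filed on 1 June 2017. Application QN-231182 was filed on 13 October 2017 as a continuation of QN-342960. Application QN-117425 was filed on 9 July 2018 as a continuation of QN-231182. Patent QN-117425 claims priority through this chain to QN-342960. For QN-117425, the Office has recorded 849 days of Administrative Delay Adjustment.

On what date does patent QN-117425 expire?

September 27, 2041

Earliest priority filing: 1 June 2017.
Base term: 1 June 2017 + 22 years → 1 June 2039.
Administrative Delay Adjustment: +849 days → 27 September 2041.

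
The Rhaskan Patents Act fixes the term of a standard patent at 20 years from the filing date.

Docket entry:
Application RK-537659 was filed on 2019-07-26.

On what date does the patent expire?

July 26, 2039

Filing date + 20 years → 26 July 2039.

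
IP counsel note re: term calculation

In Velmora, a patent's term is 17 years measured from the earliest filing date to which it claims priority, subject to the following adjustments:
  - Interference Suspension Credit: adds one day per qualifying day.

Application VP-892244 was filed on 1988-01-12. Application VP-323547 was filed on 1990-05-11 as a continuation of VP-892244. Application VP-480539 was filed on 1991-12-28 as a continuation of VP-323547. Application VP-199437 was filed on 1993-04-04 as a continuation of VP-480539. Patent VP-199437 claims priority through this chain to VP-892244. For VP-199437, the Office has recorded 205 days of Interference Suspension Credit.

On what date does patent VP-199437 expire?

2005-08-05

Earliest priority filing: 12 January 1988.
Base term: 12 January 1988 + 17 years → 12 January 2005.
Interference Suspension Credit: +205 days → 5 August 2005.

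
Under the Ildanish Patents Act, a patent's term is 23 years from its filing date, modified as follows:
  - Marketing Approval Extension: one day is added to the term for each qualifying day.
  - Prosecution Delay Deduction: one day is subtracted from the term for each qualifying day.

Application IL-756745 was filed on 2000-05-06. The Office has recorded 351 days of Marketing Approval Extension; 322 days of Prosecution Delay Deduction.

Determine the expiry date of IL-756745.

2023-06-04

Base term: filing date + 23 years → 6 May 2023.
Marketing Approval Extension: +351 days → 21 April 2024.
Prosecution Delay Deduction: −322 days → 4 June 2023.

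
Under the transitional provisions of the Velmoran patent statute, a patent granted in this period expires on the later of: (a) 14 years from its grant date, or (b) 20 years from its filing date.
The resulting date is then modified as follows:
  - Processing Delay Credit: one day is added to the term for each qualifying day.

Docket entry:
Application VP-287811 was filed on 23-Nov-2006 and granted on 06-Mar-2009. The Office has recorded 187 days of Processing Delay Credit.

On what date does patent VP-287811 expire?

(a) grant + 14 years → 6 March 2023.
(b) filing + 20 years → 23 November 2026.
Later of the two: 23 November 2026.
Processing Delay Credit: +187 days → 29 May 2027.

2027-05-29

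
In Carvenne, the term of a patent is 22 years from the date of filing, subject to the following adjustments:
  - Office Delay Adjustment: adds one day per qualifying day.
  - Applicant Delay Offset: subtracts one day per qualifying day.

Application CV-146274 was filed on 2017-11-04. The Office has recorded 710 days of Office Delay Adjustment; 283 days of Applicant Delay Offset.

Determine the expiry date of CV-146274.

Base term: filing date + 22 years → 4 November 2039.
Office Delay Adjustment: +710 days → 14 October 2041.
Applicant Delay Offset: −283 days → 4 January 2041.

2041-01-04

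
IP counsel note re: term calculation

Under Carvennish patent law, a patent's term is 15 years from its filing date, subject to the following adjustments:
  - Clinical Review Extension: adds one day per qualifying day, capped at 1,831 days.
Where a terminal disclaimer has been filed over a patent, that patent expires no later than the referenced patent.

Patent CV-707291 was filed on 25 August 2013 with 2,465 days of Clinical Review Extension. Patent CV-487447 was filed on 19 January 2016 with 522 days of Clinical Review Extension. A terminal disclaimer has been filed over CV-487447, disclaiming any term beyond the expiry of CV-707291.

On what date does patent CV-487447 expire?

2032-06-24

Natural term of CV-487447:
  Base: filing + 15 years → 19 January 2031.
  Clinical Review Extension: 522 days (within the 1831-day cap) → +522 days → 24 June 2032.
Expiry of referenced patent CV-707291:
  Base: filing + 15 years → 25 August 2028.
  Clinical Review Extension: 2465 days claimed exceeds the 1831-day cap, so +1831 days → 30 August 2033.
Terminal disclaimer: CV-487447 expires on the earlier of 24 June 2032 and 30 August 2033.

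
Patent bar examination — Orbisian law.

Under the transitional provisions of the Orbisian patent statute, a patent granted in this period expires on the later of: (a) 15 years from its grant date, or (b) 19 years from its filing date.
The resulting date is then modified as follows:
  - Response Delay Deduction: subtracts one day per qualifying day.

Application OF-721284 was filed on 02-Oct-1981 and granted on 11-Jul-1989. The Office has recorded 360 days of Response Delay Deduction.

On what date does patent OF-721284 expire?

2003-07-17

(a) grant + 15 years → 11 July 2004.
(b) filing + 19 years → 2 October 2000.
Later of the two: 11 July 2004.
Response Delay Deduction: −360 days → 17 July 2003.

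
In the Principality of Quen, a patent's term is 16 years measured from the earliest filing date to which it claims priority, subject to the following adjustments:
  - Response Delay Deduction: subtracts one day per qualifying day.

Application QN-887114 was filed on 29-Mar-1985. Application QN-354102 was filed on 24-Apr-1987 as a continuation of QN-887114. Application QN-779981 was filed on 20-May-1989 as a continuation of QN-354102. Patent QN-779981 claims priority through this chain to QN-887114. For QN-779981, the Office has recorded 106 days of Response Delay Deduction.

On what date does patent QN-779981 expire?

Earliest priority filing: 29 March 1985.
Base term: 29 March 1985 + 16 years → 29 March 2001.
Response Delay Deduction: −106 days → 13 December 2000.

2000-12-13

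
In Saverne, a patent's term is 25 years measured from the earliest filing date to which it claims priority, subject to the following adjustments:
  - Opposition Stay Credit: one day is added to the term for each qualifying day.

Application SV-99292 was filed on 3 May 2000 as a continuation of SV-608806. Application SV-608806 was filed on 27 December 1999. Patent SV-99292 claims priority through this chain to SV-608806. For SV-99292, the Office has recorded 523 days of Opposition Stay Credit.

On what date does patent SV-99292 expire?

June 3, 2026

Earliest priority filing: 27 December 1999.
Base term: 27 December 1999 + 25 years → 27 December 2024.
Opposition Stay Credit: +523 days → 3 June 2026.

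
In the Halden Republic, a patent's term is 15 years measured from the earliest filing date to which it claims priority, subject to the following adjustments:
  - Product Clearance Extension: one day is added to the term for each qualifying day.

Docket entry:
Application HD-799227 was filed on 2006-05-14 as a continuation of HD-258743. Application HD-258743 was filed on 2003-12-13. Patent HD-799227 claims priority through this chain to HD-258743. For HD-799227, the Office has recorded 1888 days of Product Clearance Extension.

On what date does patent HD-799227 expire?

February 13, 2024

Earliest priority filing: 13 December 2003.
Base term: 13 December 2003 + 15 years → 13 December 2018.
Product Clearance Extension: +1888 days → 13 February 2024.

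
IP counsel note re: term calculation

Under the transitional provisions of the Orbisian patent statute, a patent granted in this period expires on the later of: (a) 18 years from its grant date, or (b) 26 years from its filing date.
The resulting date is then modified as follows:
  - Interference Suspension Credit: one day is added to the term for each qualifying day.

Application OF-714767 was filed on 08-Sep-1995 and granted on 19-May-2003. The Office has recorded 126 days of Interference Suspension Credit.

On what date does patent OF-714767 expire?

January 12, 2022

(a) grant + 18 years → 19 May 2021.
(b) filing + 26 years → 8 September 2021.
Later of the two: 8 September 2021.
Interference Suspension Credit: +126 days → 12 January 2022.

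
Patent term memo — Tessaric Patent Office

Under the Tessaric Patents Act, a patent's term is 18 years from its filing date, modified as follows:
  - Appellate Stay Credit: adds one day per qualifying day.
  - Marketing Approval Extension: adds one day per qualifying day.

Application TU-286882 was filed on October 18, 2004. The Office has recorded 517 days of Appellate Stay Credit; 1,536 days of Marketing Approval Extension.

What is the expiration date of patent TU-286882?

Base term: filing date + 18 years → 18 October 2022.
Appellate Stay Credit: +517 days → 18 March 2024.
Marketing Approval Extension: +1536 days → 1 June 2028.

2028-06-01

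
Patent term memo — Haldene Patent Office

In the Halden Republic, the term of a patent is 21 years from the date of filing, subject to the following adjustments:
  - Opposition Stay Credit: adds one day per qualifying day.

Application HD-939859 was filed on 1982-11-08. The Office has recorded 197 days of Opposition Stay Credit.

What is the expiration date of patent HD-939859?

Base term: filing date + 21 years → 8 November 2003.
Opposition Stay Credit: +197 days → 23 May 2004.

May 23, 2004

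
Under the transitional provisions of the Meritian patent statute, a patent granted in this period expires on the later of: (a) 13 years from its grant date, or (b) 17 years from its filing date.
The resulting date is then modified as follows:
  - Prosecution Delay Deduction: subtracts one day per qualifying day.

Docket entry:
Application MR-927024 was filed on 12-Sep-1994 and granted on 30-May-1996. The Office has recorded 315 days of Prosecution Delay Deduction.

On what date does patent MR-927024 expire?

(a) grant + 13 years → 30 May 2009.
(b) filing + 17 years → 12 September 2011.
Later of the two: 12 September 2011.
Prosecution Delay Deduction: −315 days → 1 November 2010.

2010-11-01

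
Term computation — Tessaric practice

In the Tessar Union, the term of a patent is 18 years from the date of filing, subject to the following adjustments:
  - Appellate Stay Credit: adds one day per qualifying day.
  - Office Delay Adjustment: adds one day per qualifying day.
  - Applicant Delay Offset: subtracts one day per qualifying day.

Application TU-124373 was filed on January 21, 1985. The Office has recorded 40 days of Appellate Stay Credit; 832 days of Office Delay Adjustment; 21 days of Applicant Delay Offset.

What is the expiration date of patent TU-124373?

2005-05-21

Base term: filing date + 18 years → 21 January 2003.
Appellate Stay Credit: +40 days → 2 March 2003.
Office Delay Adjustment: +832 days → 11 June 2005.
Applicant Delay Offset: −21 days → 21 May 2005.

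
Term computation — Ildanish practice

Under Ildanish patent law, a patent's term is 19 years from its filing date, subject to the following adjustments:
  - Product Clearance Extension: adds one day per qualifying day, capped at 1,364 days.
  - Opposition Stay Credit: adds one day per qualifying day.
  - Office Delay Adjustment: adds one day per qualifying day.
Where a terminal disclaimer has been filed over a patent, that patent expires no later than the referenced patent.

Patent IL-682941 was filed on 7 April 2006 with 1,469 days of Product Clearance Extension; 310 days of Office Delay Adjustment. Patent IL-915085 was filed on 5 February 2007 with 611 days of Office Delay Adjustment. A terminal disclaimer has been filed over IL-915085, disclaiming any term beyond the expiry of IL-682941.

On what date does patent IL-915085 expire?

Natural term of IL-915085:
  Base: filing + 19 years → 5 February 2026.
  Office Delay Adjustment: +611 days → 9 October 2027.
Expiry of referenced patent IL-682941:
  Base: filing + 19 years → 7 April 2025.
  Product Clearance Extension: 1469 days claimed exceeds the 1364-day cap, so +1364 days → 31 December 2028.
  Office Delay Adjustment: +310 days → 6 November 2029.
Terminal disclaimer: IL-915085 expires on the earlier of 9 October 2027 and 6 November 2029.

October 9, 2027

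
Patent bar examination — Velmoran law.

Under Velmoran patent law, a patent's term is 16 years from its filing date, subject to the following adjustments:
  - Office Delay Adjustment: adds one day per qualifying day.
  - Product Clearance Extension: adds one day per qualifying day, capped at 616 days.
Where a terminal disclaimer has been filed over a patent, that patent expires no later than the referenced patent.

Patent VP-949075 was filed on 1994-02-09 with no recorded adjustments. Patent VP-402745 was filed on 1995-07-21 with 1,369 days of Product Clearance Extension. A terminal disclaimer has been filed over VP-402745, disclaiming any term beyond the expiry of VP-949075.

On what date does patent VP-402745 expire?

Natural term of VP-402745:
  Base: filing + 16 years → 21 July 2011.
  Product Clearance Extension: 1369 days claimed exceeds the 616-day cap, so +616 days → 28 March 2013.
Expiry of referenced patent VP-949075:
  Base: filing + 16 years → 9 February 2010.
Terminal disclaimer: VP-402745 expires on the earlier of 28 March 2013 and 9 February 2010.

2010-02-09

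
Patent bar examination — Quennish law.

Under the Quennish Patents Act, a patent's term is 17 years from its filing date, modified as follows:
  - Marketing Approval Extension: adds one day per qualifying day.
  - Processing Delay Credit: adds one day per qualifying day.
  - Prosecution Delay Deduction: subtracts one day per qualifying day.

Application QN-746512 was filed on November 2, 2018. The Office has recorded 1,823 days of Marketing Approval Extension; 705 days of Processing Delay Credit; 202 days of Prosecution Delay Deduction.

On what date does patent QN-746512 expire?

Base term: filing date + 17 years → 2 November 2035.
Marketing Approval Extension: +1823 days → 29 October 2040.
Processing Delay Credit: +705 days → 4 October 2042.
Prosecution Delay Deduction: −202 days → 16 March 2042.

March 16, 2042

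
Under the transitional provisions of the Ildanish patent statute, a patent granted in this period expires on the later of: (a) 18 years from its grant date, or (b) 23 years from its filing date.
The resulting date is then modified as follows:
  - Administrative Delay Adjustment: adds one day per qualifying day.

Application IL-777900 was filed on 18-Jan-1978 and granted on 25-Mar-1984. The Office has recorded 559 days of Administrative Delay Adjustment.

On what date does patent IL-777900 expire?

(a) grant + 18 years → 25 March 2002.
(b) filing + 23 years → 18 January 2001.
Later of the two: 25 March 2002.
Administrative Delay Adjustment: +559 days → 5 October 2003.

2003-10-05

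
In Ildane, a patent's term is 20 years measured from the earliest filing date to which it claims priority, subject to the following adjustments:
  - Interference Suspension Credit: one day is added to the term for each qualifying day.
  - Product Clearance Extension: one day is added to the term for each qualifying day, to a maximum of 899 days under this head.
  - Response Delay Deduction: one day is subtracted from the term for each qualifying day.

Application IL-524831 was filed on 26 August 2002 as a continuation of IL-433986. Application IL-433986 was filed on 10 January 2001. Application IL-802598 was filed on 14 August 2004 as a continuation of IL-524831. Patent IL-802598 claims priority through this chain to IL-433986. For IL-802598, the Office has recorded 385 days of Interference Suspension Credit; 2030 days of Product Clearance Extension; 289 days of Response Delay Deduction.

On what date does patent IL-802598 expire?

2023-10-02

Earliest priority filing: 10 January 2001.
Base term: 10 January 2001 + 20 years → 10 January 2021.
Interference Suspension Credit: +385 days → 30 January 2022.
Product Clearance Extension: 2030 days claimed exceeds the 899-day cap, so +899 days → 17 July 2024.
Response Delay Deduction: −289 days → 2 October 2023.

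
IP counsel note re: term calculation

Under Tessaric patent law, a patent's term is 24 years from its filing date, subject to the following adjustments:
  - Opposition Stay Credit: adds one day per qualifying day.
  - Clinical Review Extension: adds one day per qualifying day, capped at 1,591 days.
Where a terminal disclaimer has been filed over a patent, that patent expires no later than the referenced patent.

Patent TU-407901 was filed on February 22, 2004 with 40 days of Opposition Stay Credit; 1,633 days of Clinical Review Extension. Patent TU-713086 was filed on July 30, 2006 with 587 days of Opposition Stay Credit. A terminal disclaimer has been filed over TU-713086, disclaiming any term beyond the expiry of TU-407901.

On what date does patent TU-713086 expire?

2032-03-08

Natural term of TU-713086:
  Base: filing + 24 years → 30 July 2030.
  Opposition Stay Credit: +587 days → 8 March 2032.
Expiry of referenced patent TU-407901:
  Base: filing + 24 years → 22 February 2028.
  Opposition Stay Credit: +40 days → 2 April 2028.
  Clinical Review Extension: 1633 days claimed exceeds the 1591-day cap, so +1591 days → 10 August 2032.
Terminal disclaimer: TU-713086 expires on the earlier of 8 March 2032 and 10 August 2032.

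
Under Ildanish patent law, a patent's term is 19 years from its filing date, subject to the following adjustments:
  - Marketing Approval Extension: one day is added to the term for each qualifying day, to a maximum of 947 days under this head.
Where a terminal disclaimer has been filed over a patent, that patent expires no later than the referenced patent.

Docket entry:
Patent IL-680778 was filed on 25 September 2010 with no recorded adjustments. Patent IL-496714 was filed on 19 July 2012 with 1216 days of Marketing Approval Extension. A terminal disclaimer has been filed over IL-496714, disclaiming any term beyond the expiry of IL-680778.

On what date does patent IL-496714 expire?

Natural term of IL-496714:
  Base: filing + 19 years → 19 July 2031.
  Marketing Approval Extension: 1216 days claimed exceeds the 947-day cap, so +947 days → 20 February 2034.
Expiry of referenced patent IL-680778:
  Base: filing + 19 years → 25 September 2029.
Terminal disclaimer: IL-496714 expires on the earlier of 20 February 2034 and 25 September 2029.

September 25, 2029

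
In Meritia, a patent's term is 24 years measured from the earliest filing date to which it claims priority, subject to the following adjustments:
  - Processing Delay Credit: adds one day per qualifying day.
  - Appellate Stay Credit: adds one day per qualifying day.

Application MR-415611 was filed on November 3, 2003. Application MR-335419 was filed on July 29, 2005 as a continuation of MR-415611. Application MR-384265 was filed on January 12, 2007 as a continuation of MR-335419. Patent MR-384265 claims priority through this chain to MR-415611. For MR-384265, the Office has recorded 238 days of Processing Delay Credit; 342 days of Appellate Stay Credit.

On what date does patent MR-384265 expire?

2029-06-05

Earliest priority filing: 3 November 2003.
Base term: 3 November 2003 + 24 years → 3 November 2027.
Processing Delay Credit: +238 days → 28 June 2028.
Appellate Stay Credit: +342 days → 5 June 2029.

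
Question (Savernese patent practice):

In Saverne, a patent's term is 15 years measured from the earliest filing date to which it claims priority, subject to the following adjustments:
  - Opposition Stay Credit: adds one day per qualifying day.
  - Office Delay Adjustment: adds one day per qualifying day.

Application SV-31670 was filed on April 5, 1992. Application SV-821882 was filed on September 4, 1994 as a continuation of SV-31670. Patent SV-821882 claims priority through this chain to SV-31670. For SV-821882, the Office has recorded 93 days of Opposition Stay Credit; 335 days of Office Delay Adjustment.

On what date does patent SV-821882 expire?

Earliest priority filing: 5 April 1992.
Base term: 5 April 1992 + 15 years → 5 April 2007.
Opposition Stay Credit: +93 days → 7 July 2007.
Office Delay Adjustment: +335 days → 6 June 2008.

June 6, 2008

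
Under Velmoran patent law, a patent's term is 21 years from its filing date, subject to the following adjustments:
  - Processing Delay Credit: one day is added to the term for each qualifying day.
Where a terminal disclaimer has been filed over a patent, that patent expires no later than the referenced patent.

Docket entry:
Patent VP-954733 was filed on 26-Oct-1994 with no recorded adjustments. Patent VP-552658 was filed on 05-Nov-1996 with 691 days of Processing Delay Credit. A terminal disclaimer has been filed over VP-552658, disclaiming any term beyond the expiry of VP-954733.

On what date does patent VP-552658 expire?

2015-10-26

Natural term of VP-552658:
  Base: filing + 21 years → 5 November 2017.
  Processing Delay Credit: +691 days → 27 September 2019.
Expiry of referenced patent VP-954733:
  Base: filing + 21 years → 26 October 2015.
Terminal disclaimer: VP-552658 expires on the earlier of 27 September 2019 and 26 October 2015.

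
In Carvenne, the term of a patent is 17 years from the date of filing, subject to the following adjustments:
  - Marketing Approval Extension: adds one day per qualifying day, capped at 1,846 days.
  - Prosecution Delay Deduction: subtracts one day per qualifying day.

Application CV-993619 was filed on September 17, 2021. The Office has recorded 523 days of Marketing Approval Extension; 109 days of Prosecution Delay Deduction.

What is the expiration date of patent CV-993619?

November 5, 2039

Base term: filing date + 17 years → 17 September 2038.
Marketing Approval Extension: 523 days (within the 1846-day cap) → +523 days → 22 February 2040.
Prosecution Delay Deduction: −109 days → 5 November 2039.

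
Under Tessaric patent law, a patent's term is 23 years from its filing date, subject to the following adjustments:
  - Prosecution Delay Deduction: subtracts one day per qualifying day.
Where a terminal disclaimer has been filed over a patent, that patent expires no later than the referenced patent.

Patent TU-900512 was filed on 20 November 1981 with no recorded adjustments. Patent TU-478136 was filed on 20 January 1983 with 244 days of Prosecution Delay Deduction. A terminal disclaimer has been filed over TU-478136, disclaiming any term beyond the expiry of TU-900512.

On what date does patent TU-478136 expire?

Natural term of TU-478136:
  Base: filing + 23 years → 20 January 2006.
  Prosecution Delay Deduction: −244 days → 21 May 2005.
Expiry of referenced patent TU-900512:
  Base: filing + 23 years → 20 November 2004.
Terminal disclaimer: TU-478136 expires on the earlier of 21 May 2005 and 20 November 2004.

November 20, 2004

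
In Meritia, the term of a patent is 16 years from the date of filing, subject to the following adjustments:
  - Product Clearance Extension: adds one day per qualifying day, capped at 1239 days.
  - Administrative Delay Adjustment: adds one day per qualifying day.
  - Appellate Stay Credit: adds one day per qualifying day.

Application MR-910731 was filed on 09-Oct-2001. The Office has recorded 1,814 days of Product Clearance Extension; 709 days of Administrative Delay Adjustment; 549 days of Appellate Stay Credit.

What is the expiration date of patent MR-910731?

August 10, 2024

Base term: filing date + 16 years → 9 October 2017.
Product Clearance Extension: 1814 days claimed exceeds the 1239-day cap, so +1239 days → 1 March 2021.
Administrative Delay Adjustment: +709 days → 8 February 2023.
Appellate Stay Credit: +549 days → 10 August 2024.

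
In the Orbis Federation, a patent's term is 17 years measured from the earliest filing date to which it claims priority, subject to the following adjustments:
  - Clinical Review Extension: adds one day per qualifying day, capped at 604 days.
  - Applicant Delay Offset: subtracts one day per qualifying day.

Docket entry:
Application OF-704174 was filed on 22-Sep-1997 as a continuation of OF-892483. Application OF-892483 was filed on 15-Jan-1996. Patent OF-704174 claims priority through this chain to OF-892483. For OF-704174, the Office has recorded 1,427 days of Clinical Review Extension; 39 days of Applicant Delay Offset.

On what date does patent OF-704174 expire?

2014-08-03

Earliest priority filing: 15 January 1996.
Base term: 15 January 1996 + 17 years → 15 January 2013.
Clinical Review Extension: 1427 days claimed exceeds the 604-day cap, so +604 days → 11 September 2014.
Applicant Delay Offset: −39 days → 3 August 2014.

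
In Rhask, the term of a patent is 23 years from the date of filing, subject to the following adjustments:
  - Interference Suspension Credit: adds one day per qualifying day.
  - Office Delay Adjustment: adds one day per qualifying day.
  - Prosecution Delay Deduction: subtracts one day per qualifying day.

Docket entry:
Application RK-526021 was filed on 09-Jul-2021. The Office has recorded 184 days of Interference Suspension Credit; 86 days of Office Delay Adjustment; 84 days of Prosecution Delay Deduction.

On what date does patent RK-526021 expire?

January 11, 2045

Base term: filing date + 23 years → 9 July 2044.
Interference Suspension Credit: +184 days → 9 January 2045.
Office Delay Adjustment: +86 days → 5 April 2045.
Prosecution Delay Deduction: −84 days → 11 January 2045.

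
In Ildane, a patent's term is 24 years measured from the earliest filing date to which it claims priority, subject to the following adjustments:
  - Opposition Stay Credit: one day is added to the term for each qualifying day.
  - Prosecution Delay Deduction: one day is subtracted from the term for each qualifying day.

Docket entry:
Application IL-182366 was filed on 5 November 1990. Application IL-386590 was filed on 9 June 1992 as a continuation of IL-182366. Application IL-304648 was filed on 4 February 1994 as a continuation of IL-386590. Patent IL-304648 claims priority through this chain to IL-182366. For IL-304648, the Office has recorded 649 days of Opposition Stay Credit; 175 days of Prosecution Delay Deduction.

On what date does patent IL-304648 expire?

2016-02-22

Earliest priority filing: 5 November 1990.
Base term: 5 November 1990 + 24 years → 5 November 2014.
Opposition Stay Credit: +649 days → 15 August 2016.
Prosecution Delay Deduction: −175 days → 22 February 2016.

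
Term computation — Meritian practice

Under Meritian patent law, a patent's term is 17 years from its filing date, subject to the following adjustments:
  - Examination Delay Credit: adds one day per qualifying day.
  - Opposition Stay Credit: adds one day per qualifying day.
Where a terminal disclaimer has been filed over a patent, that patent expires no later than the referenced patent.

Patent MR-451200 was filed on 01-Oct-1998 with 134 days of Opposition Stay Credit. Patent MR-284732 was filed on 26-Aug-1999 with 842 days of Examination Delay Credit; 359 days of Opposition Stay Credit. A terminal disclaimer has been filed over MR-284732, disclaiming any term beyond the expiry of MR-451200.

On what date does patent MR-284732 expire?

Natural term of MR-284732:
  Base: filing + 17 years → 26 August 2016.
  Examination Delay Credit: +842 days → 16 December 2018.
  Opposition Stay Credit: +359 days → 10 December 2019.
Expiry of referenced patent MR-451200:
  Base: filing + 17 years → 1 October 2015.
  Opposition Stay Credit: +134 days → 12 February 2016.
Terminal disclaimer: MR-284732 expires on the earlier of 10 December 2019 and 12 February 2016.

February 12, 2016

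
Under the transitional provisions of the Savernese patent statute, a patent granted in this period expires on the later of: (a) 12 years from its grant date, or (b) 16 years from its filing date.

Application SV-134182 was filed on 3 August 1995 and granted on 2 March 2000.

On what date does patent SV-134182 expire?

(a) grant + 12 years → 2 March 2012.
(b) filing + 16 years → 3 August 2011.
Later of the two: 2 March 2012.

2012-03-02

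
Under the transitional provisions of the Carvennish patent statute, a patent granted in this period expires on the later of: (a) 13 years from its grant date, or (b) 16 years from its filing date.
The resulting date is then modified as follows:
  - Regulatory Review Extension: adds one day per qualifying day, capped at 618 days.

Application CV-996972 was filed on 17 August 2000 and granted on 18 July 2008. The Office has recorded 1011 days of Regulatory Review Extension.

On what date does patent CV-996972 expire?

2023-03-28

(a) grant + 13 years → 18 July 2021.
(b) filing + 16 years → 17 August 2016.
Later of the two: 18 July 2021.
Regulatory Review Extension: 1011 days claimed exceeds the 618-day cap, so +618 days → 28 March 2023.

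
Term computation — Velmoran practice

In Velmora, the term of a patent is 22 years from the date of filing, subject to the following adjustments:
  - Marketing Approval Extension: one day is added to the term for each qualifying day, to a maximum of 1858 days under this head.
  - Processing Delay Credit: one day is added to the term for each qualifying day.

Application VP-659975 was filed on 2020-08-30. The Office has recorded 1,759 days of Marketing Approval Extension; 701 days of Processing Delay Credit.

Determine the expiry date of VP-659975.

Base term: filing date + 22 years → 30 August 2042.
Marketing Approval Extension: 1759 days (within the 1858-day cap) → +1759 days → 24 June 2047.
Processing Delay Credit: +701 days → 25 May 2049.

May 25, 2049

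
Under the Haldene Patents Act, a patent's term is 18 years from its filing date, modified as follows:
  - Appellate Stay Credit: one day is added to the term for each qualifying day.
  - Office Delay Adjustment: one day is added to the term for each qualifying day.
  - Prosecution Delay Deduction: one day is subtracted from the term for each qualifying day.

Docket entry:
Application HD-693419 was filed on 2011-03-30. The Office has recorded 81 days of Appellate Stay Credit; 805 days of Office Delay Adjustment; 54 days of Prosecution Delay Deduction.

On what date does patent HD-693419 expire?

Base term: filing date + 18 years → 30 March 2029.
Appellate Stay Credit: +81 days → 19 June 2029.
Office Delay Adjustment: +805 days → 2 September 2031.
Prosecution Delay Deduction: −54 days → 10 July 2031.

July 10, 2031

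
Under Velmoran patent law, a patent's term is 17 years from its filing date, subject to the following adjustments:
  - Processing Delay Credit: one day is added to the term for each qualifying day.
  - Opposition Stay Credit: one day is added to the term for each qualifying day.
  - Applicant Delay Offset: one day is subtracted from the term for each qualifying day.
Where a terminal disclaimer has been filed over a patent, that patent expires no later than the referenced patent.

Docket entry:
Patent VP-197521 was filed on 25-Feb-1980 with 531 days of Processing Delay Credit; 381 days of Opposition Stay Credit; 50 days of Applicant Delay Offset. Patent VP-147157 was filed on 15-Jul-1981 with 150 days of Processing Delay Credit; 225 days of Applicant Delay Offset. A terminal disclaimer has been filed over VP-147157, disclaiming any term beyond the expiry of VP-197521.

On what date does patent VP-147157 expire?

Natural term of VP-147157:
  Base: filing + 17 years → 15 July 1998.
  Processing Delay Credit: +150 days → 12 December 1998.
  Applicant Delay Offset: −225 days → 1 May 1998.
Expiry of referenced patent VP-197521:
  Base: filing + 17 years → 25 February 1997.
  Processing Delay Credit: +531 days → 10 August 1998.
  Opposition Stay Credit: +381 days → 26 August 1999.
  Applicant Delay Offset: −50 days → 7 July 1999.
Terminal disclaimer: VP-147157 expires on the earlier of 1 May 1998 and 7 July 1999.

1998-05-01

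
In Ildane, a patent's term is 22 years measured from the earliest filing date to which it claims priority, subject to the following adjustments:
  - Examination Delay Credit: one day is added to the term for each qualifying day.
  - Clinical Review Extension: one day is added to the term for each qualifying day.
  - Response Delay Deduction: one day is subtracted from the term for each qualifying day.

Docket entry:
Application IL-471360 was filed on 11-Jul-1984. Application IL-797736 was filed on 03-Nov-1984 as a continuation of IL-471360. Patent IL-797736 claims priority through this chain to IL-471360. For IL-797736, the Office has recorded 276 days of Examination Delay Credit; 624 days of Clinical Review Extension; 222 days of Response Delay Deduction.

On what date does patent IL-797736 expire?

2008-05-19

Earliest priority filing: 11 July 1984.
Base term: 11 July 1984 + 22 years → 11 July 2006.
Examination Delay Credit: +276 days → 13 April 2007.
Clinical Review Extension: +624 days → 27 December 2008.
Response Delay Deduction: −222 days → 19 May 2008.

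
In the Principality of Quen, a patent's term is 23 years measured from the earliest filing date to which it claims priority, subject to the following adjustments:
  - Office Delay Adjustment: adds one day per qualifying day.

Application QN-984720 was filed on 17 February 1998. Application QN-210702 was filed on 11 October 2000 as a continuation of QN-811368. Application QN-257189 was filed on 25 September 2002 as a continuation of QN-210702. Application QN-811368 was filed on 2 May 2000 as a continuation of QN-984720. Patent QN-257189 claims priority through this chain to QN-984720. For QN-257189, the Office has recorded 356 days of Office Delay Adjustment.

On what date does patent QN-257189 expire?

Earliest priority filing: 17 February 1998.
Base term: 17 February 1998 + 23 years → 17 February 2021.
Office Delay Adjustment: +356 days → 8 February 2022.

2022-02-08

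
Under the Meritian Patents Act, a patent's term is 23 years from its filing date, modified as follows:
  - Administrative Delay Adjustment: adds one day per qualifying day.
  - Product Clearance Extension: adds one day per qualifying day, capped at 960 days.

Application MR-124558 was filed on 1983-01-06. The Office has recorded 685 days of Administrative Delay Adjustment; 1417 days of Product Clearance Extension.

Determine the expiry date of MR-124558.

July 9, 2010

Base term: filing date + 23 years → 6 January 2006.
Administrative Delay Adjustment: +685 days → 22 November 2007.
Product Clearance Extension: 1417 days claimed exceeds the 960-day cap, so +960 days → 9 July 2010.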